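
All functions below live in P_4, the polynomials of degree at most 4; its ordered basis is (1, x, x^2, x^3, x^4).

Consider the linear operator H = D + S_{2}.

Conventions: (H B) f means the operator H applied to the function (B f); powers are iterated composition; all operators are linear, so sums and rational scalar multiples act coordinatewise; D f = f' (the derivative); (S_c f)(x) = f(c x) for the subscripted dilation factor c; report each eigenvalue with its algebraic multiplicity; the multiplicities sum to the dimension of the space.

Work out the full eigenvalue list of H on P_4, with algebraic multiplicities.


λ = 1 (multiplicity 1), λ = 2 (multiplicity 1), λ = 4 (multiplicity 1), λ = 8 (multiplicity 1), λ = 16 (multiplicity 1)

image of 1: 1
image of x: 2x + 1
image of x^2: 4x^2 + 2x
image of x^3: 8x^3 + 3x^2
image of x^4: 16x^4 + 4x^3
the matrix is upper triangular; its diagonal is (1, 2, 4, 8, 16)
for a triangular matrix the eigenvalues are the diagonal entries, with algebraic multiplicity their repetition count


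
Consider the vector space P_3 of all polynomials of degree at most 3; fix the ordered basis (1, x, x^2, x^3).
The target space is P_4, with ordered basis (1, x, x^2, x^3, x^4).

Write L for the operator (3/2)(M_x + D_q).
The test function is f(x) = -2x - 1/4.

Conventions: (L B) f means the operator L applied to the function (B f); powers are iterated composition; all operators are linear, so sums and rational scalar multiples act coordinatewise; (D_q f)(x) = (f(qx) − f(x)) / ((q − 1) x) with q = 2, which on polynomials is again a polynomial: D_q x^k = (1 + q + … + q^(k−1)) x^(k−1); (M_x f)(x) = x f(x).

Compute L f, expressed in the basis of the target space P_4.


g(x) = -3x^2 - (3/8)x - 3

M_x f = -2x^2 - (1/4)x
D_q f = -2
(M_x + D_q) f = -2x^2 - (1/4)x - 2
((3/2)(M_x + D_q)) f = -3x^2 - (3/8)x - 3


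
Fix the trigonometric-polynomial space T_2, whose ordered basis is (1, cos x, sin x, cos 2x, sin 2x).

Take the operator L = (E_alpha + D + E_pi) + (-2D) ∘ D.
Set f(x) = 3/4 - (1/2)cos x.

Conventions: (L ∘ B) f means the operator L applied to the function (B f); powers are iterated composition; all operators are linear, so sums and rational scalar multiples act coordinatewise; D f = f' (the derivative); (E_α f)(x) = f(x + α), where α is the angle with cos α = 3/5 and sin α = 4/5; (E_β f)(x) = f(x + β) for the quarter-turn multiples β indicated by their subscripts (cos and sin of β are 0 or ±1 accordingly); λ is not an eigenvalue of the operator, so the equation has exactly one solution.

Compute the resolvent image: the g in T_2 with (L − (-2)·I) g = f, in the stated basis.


write g with unknown coordinates in the stated basis and equate coefficients in (L − (-2)·I) g = f
solving from the highest basis element down gives g = 3/16 - (1/9)cos x - (1/18)sin x
check: L g = 3/8 - (5/18)cos x + (1/9)sin x
so L g − (-2)·g = 3/4 - (1/2)cos x = f ✓

the result is g(x) = 3/16 - (1/9)cos x - (1/18)sin x


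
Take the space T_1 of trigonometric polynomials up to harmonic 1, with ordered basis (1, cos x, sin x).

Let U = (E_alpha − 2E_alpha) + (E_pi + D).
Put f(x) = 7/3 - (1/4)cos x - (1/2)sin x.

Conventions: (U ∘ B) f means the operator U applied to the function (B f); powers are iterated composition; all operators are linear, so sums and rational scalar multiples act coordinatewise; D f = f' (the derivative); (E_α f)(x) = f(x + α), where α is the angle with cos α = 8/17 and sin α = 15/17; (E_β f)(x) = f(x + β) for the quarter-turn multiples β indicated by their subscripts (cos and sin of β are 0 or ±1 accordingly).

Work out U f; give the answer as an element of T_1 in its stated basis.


the image equals g(x) = (21/68)cos x + (13/17)sin x

E_alpha f = 7/3 - (19/34)cos x - (1/68)sin x
E_alpha f = 7/3 - (19/34)cos x - (1/68)sin x
(-2E_alpha) f = -14/3 + (19/17)cos x + (1/34)sin x
(E_alpha − 2E_alpha) f = -7/3 + (19/34)cos x + (1/68)sin x
E_pi f = 7/3 + (1/4)cos x + (1/2)sin x
D f = -(1/2)cos x + (1/4)sin x
(E_pi + D) f = 7/3 - (1/4)cos x + (3/4)sin x
((E_alpha − 2E_alpha) + (E_pi + D)) f = (21/68)cos x + (13/17)sin x


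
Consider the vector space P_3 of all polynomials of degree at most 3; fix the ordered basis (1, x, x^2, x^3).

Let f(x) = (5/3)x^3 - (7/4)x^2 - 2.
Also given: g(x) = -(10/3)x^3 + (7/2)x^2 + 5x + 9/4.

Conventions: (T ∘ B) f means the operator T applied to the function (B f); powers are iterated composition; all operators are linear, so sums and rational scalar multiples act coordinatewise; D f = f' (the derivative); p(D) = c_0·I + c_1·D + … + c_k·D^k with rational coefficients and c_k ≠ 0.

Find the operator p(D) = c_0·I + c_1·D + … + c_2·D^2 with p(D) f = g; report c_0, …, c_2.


p(D) = -2·I + (1/2)·D^2, i.e. c_0 = -2, c_1 = 0, c_2 = 1/2

D^0 f = (5/3)x^3 - (7/4)x^2 - 2
D^1 f = 5x^2 - (7/2)x
D^2 f = 10x - 7/2
matching coefficients of g against c_0 f + c_1 Df + … from the top degree down determines the c_i
solution: c_0 = -2, c_1 = 0, c_2 = 1/2


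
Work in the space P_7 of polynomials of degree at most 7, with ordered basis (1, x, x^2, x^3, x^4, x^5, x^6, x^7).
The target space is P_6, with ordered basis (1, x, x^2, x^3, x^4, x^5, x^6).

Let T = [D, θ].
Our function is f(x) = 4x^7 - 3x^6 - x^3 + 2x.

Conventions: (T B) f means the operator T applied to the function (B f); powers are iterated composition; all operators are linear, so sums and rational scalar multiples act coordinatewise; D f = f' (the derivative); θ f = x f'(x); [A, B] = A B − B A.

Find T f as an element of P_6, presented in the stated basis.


θ f = 28x^7 - 18x^6 - 3x^3 + 2x
D θ f = 196x^6 - 108x^5 - 9x^2 + 2
D f = 28x^6 - 18x^5 - 3x^2 + 2
θ D f = 168x^6 - 90x^5 - 6x^2
[D, θ] f = 28x^6 - 18x^5 - 3x^2 + 2

the image equals g(x) = 28x^6 - 18x^5 - 3x^2 + 2


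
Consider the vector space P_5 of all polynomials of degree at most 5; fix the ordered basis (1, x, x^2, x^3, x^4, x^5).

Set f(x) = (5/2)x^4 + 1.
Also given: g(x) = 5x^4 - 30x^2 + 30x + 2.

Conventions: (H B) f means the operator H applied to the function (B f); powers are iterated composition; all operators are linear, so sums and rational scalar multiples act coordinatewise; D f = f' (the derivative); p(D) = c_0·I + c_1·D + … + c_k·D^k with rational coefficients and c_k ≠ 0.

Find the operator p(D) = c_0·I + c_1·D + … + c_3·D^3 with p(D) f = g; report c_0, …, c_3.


D^0 f = (5/2)x^4 + 1
D^1 f = 10x^3
D^2 f = 30x^2
D^3 f = 60x
matching coefficients of g against c_0 f + c_1 Df + … from the top degree down determines the c_i
solution: c_0 = 2, c_1 = 0, c_2 = -1, c_3 = 1/2

p(D) = 2·I − D^2 + (1/2)·D^3, i.e. c_0 = 2, c_1 = 0, c_2 = -1, c_3 = 1/2


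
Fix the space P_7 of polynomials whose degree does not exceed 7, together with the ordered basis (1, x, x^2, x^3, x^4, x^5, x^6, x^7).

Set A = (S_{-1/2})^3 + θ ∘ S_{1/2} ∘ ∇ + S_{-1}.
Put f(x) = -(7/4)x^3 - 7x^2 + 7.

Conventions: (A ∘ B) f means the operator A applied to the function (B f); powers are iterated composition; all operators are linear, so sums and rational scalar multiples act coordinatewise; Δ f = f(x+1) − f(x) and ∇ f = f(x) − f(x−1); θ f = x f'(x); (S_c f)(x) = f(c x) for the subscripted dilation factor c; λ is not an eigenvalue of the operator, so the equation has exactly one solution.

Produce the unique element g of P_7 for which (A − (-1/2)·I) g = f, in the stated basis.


g(x) = (896/257)x^3 - (201152/24929)x^2 - (530432/24929)x + 14/5

write g with unknown coordinates in the stated basis and equate coefficients in (A − (-1/2)·I) g = f
solving from the highest basis element down gives g = (896/257)x^3 - (201152/24929)x^2 - (530432/24929)x + 14/5
check: A g = -(3591/1028)x^3 - (73927/24929)x^2 + (265216/24929)x + 28/5
so A g − (-1/2)·g = -(7/4)x^3 - 7x^2 + 7 = f ✓


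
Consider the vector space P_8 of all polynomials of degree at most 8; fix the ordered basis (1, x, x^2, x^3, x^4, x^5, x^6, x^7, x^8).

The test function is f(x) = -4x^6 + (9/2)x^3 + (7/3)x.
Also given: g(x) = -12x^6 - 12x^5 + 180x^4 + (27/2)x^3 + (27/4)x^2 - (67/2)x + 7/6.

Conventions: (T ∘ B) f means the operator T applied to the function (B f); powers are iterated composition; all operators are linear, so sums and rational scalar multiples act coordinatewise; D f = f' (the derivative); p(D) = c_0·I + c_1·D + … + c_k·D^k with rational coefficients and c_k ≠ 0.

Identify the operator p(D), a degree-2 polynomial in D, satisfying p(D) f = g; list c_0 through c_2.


D^0 f = -4x^6 + (9/2)x^3 + (7/3)x
D^1 f = -24x^5 + (27/2)x^2 + 7/3
D^2 f = -120x^4 + 27x
matching coefficients of g against c_0 f + c_1 Df + … from the top degree down determines the c_i
solution: c_0 = 3, c_1 = 1/2, c_2 = -3/2

c_0 = 3, c_1 = 1/2, c_2 = -3/2


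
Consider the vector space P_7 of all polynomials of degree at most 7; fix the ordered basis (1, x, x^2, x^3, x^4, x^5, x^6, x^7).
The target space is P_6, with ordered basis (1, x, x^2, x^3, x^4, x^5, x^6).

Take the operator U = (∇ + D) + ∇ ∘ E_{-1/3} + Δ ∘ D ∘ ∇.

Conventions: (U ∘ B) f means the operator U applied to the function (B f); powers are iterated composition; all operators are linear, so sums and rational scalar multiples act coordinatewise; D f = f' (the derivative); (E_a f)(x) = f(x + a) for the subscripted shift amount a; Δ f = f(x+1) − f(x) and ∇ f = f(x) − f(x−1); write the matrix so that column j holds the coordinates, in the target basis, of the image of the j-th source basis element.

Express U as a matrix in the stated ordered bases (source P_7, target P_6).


image of 1: 0
image of x: 3
image of x^2: 6x - 8/3
image of x^3: 9x^2 - 8x + 28/3
image of x^4: 12x^3 - 16x^2 + (112/3)x - 112/27
image of x^5: 15x^4 - (80/3)x^3 + (280/3)x^2 - (560/27)x + 1232/81
image of x^6: 18x^5 - 40x^4 + (560/3)x^3 - (560/9)x^2 + (2464/27)x - 536/81
image of x^7: 21x^6 - 56x^5 + (980/3)x^4 - (3920/27)x^3 + (8624/27)x^2 - (3752/81)x + 16396/729
each image's coordinates form column j of the matrix

the matrix is [[0, 3, -8/3, 28/3, -112/27, 1232/81, -536/81, 16396/729]; [0, 0, 6, -8, 112/3, -560/27, 2464/27, -3752/81]; [0, 0, 0, 9, -16, 280/3, -560/9, 8624/27]; [0, 0, 0, 0, 12, -80/3, 560/3, -3920/27]; [0, 0, 0, 0, 0, 15, -40, 980/3]; [0, 0, 0, 0, 0, 0, 18, -56]; [0, 0, 0, 0, 0, 0, 0, 21]] (rows listed top to bottom)


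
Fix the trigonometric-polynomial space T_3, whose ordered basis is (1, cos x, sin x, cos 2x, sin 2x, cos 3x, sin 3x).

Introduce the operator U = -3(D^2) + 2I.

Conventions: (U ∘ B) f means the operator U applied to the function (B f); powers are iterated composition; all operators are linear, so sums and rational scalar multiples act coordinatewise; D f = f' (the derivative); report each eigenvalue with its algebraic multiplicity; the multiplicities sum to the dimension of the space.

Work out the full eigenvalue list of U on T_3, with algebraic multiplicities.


image of 1: 2
image of cos x: 5cos x
image of sin x: 5sin x
image of cos 2x: 14cos 2x
image of sin 2x: 14sin 2x
image of cos 3x: 29cos 3x
image of sin 3x: 29sin 3x
the matrix is diagonal; its diagonal is (2, 5, 5, 14, 14, 29, 29)
for a triangular matrix the eigenvalues are the diagonal entries, with algebraic multiplicity their repetition count

λ = 2 (multiplicity 1), λ = 5 (multiplicity 2), λ = 14 (multiplicity 2), λ = 29 (multiplicity 2)


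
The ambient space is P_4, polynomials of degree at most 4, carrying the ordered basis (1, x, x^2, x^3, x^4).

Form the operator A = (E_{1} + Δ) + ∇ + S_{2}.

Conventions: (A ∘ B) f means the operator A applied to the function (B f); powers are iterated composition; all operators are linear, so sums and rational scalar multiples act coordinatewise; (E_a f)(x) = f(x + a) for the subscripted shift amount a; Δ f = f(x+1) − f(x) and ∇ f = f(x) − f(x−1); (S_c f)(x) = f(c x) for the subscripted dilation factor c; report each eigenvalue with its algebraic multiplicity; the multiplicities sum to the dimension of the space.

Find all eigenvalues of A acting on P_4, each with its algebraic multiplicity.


image of 1: 2
image of x: 3x + 3
image of x^2: 5x^2 + 6x + 1
image of x^3: 9x^3 + 9x^2 + 3x + 3
image of x^4: 17x^4 + 12x^3 + 6x^2 + 12x + 1
the matrix is upper triangular; its diagonal is (2, 3, 5, 9, 17)
for a triangular matrix the eigenvalues are the diagonal entries, with algebraic multiplicity their repetition count

λ = 2 (multiplicity 1), λ = 3 (multiplicity 1), λ = 5 (multiplicity 1), λ = 9 (multiplicity 1), λ = 17 (multiplicity 1)


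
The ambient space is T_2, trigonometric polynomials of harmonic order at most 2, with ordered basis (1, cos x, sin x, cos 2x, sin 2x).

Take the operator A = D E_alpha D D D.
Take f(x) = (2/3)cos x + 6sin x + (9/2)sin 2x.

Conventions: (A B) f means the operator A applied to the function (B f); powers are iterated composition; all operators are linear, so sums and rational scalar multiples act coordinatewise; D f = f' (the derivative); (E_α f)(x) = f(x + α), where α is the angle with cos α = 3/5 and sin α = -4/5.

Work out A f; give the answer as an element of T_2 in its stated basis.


the image equals g(x) = -(22/5)cos x + (62/15)sin x - (1728/25)cos 2x - (504/25)sin 2x

D f = 6cos x - (2/3)sin x + 9cos 2x
D D f = -(2/3)cos x - 6sin x - 18sin 2x
D (D D) f = -6cos x + (2/3)sin x - 36cos 2x
E_alpha D (D D) f = -(62/15)cos x - (22/5)sin x + (252/25)cos 2x - (864/25)sin 2x
D (E_alpha D) (D D) f = -(22/5)cos x + (62/15)sin x - (1728/25)cos 2x - (504/25)sin 2x


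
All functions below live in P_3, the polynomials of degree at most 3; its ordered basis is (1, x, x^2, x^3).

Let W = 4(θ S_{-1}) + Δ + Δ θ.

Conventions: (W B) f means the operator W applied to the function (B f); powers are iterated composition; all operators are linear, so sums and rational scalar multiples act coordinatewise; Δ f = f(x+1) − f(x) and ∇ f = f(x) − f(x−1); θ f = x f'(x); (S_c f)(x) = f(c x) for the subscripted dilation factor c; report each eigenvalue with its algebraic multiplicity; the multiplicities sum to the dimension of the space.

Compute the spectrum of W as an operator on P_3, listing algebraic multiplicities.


λ = -12 (multiplicity 1), λ = -4 (multiplicity 1), λ = 0 (multiplicity 1), λ = 8 (multiplicity 1)

image of 1: 0
image of x: -4x + 2
image of x^2: 8x^2 + 6x + 3
image of x^3: -12x^3 + 12x^2 + 12x + 4
the matrix is upper triangular; its diagonal is (0, -4, 8, -12)
for a triangular matrix the eigenvalues are the diagonal entries, with algebraic multiplicity their repetition count


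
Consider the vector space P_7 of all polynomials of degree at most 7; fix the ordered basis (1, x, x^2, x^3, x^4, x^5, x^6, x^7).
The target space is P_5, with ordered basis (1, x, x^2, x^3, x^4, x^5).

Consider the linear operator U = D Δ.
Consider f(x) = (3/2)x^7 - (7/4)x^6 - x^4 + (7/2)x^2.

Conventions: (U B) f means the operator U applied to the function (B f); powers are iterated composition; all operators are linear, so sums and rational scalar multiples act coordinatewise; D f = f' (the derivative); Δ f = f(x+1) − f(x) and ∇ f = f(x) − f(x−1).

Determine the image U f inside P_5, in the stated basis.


g(x) = 63x^5 + 105x^4 + 105x^3 + (81/2)x^2 - (3/2)x + 3

Δ f = (21/2)x^6 + 21x^5 + (105/4)x^4 + (27/2)x^3 - (3/4)x^2 + 3x + 9/4
D Δ f = 63x^5 + 105x^4 + 105x^3 + (81/2)x^2 - (3/2)x + 3


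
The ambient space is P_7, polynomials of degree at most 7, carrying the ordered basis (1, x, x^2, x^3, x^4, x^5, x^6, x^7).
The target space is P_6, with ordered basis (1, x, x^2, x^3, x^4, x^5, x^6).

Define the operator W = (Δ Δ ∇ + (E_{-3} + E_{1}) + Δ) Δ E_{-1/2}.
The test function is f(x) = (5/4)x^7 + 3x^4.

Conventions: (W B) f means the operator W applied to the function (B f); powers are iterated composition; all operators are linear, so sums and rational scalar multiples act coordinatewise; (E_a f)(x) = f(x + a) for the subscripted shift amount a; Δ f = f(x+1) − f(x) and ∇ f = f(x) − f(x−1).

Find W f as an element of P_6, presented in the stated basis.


g(x) = (35/2)x^6 - (105/2)x^5 + (11725/8)x^4 - (13379/4)x^3 + (421053/32)x^2 - (368321/32)x + 991667/128

E_{-1/2} f = (5/4)x^7 - (35/8)x^6 + (105/16)x^5 - (79/32)x^4 - (209/64)x^3 + (471/128)x^2 - (349/256)x + 91/512
Δ E_{-1/2} f = (35/4)x^6 + (175/16)x^4 + 12x^3 + (105/64)x^2 + 3x + 5/256
∇ (Δ E_{-1/2}) f = (105/2)x^5 - (525/4)x^4 + (875/4)x^3 - (1287/8)x^2 + (2033/32)x - 405/64
Δ ∇ (Δ E_{-1/2}) f = (525/2)x^4 + (1575/4)x^2 + 72x + 1365/32
Δ Δ ∇ (Δ E_{-1/2}) f = 1050x^3 + 1575x^2 + (3675/2)x + 2913/4
E_{-3} (Δ E_{-1/2}) f = (35/4)x^6 - (315/2)x^5 + (19075/16)x^4 - (19377/4)x^3 + (711393/64)x^2 - (435891/32)x + 1778297/256
E_{1} (Δ E_{-1/2}) f = (35/4)x^6 + (105/2)x^5 + (2275/16)x^4 + (923/4)x^3 + (15009/64)x^2 + (4433/32)x + 9305/256
(E_{-3} + E_{1}) (Δ E_{-1/2}) f = (35/2)x^6 - 105x^5 + (10675/8)x^4 - (9227/2)x^3 + (363201/32)x^2 - (215729/16)x + 893801/128
Δ (Δ E_{-1/2}) f = (105/2)x^5 + (525/4)x^4 + (875/4)x^3 + (1863/8)x^2 + (4337/32)x + 2325/64
(Δ Δ ∇ + (E_{-3} + E_{1}) + Δ) (Δ E_{-1/2}) f = (35/2)x^6 - (105/2)x^5 + (11725/8)x^4 - (13379/4)x^3 + (421053/32)x^2 - (368321/32)x + 991667/128


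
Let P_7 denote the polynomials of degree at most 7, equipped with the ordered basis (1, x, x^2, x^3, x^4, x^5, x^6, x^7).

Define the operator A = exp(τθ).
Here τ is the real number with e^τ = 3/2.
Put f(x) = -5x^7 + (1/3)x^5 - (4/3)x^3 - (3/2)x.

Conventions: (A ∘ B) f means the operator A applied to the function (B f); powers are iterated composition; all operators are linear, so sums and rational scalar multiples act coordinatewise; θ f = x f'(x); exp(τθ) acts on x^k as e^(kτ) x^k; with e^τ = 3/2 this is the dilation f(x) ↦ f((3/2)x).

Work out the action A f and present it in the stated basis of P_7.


g(x) = -(10935/128)x^7 + (81/32)x^5 - (9/2)x^3 - (9/4)x

exp(τθ) x^k = e^(kτ) x^k; with e^τ = 3/2 this sends x^k to (3/2)^k x^k
x ↦ 3/2 x
x^3 ↦ 27/8 x^3
x^5 ↦ 243/32 x^5
x^7 ↦ 2187/128 x^7
applying this coordinatewise to f: exp(τθ) f = -(10935/128)x^7 + (81/32)x^5 - (9/2)x^3 - (9/4)x


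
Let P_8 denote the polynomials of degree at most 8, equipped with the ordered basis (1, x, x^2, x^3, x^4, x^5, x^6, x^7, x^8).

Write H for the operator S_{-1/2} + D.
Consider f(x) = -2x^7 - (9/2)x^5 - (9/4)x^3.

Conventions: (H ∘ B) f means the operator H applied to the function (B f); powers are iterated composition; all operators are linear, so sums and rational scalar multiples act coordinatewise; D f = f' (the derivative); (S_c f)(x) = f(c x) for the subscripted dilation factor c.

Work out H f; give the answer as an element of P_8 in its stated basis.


g(x) = (1/64)x^7 - 14x^6 + (9/64)x^5 - (45/2)x^4 + (9/32)x^3 - (27/4)x^2

S_{-1/2} f = (1/64)x^7 + (9/64)x^5 + (9/32)x^3
D f = -14x^6 - (45/2)x^4 - (27/4)x^2
(S_{-1/2} + D) f = (1/64)x^7 - 14x^6 + (9/64)x^5 - (45/2)x^4 + (9/32)x^3 - (27/4)x^2


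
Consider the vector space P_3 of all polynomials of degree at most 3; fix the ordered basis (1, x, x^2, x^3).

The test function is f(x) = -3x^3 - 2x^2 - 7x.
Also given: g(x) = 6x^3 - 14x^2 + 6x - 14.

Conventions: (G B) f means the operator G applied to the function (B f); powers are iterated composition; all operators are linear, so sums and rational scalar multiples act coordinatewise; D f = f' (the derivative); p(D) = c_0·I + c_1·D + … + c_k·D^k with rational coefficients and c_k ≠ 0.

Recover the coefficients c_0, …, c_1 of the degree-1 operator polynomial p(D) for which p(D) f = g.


c_0 = -2, c_1 = 2

D^0 f = -3x^3 - 2x^2 - 7x
D^1 f = -9x^2 - 4x - 7
matching coefficients of g against c_0 f + c_1 Df + … from the top degree down determines the c_i
solution: c_0 = -2, c_1 = 2


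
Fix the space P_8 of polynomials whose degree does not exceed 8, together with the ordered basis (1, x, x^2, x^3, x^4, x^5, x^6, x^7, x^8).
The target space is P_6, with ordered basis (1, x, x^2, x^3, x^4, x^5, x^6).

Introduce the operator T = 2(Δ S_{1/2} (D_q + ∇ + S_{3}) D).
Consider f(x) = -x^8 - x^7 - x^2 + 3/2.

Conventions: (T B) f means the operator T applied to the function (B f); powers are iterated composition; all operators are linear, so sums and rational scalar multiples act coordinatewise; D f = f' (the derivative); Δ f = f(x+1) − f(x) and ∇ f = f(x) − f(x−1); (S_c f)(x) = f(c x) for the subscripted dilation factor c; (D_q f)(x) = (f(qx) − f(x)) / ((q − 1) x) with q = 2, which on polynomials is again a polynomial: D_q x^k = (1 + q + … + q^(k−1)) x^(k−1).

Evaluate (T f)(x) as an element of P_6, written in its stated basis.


g(x) = -(15309/8)x^6 - (110379/16)x^5 - (401955/32)x^4 - (109695/8)x^3 - (283473/32)x^2 - (25723/8)x - 15885/32

D f = -8x^7 - 7x^6 - 2x
D_q D f = -1016x^6 - 441x^5 - 2
∇ D f = -56x^6 + 126x^5 - 175x^4 + 140x^3 - 63x^2 + 14x - 3
S_{3} D f = -17496x^7 - 5103x^6 - 6x
(D_q + ∇ + S_{3}) D f = -17496x^7 - 6175x^6 - 315x^5 - 175x^4 + 140x^3 - 63x^2 + 8x - 5
S_{1/2} (D_q + ∇ + S_{3}) D f = -(2187/16)x^7 - (6175/64)x^6 - (315/32)x^5 - (175/16)x^4 + (35/2)x^3 - (63/4)x^2 + 4x - 5
Δ S_{1/2} (D_q + ∇ + S_{3}) D f = -(15309/16)x^6 - (110379/32)x^5 - (401955/64)x^4 - (109695/16)x^3 - (283473/64)x^2 - (25723/16)x - 15885/64
(2(Δ S_{1/2} (D_q + ∇ + S_{3}) D)) f = -(15309/8)x^6 - (110379/16)x^5 - (401955/32)x^4 - (109695/8)x^3 - (283473/32)x^2 - (25723/8)x - 15885/32


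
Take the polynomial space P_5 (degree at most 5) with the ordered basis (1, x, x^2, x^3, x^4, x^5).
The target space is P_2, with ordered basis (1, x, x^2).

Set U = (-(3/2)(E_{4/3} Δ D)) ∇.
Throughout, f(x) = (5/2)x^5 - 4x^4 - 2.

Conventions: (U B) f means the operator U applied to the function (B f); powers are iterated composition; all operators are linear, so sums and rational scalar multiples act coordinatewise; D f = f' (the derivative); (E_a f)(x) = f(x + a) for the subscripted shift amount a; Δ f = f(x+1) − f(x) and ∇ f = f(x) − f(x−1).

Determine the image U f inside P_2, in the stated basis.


∇ f = (25/2)x^4 - 41x^3 + 49x^2 - (57/2)x + 13/2
D ∇ f = 50x^3 - 123x^2 + 98x - 57/2
Δ D ∇ f = 150x^2 - 96x + 25
E_{4/3} Δ D ∇ f = 150x^2 + 304x + 491/3
(-(3/2)(E_{4/3} Δ D)) ∇ f = -225x^2 - 456x - 491/2

the result is g(x) = -225x^2 - 456x - 491/2


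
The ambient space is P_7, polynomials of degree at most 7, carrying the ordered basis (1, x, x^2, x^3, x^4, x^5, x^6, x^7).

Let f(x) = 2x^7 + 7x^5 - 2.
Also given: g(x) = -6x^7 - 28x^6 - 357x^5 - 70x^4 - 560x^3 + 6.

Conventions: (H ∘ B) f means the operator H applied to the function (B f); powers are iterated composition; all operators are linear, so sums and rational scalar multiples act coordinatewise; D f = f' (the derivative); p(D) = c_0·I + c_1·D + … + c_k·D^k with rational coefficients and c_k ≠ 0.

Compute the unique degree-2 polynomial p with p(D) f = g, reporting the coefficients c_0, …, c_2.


D^0 f = 2x^7 + 7x^5 - 2
D^1 f = 14x^6 + 35x^4
D^2 f = 84x^5 + 140x^3
matching coefficients of g against c_0 f + c_1 Df + … from the top degree down determines the c_i
solution: c_0 = -3, c_1 = -2, c_2 = -4

p(D) = -3·I − 2·D − 4·D^2, i.e. c_0 = -3, c_1 = -2, c_2 = -4


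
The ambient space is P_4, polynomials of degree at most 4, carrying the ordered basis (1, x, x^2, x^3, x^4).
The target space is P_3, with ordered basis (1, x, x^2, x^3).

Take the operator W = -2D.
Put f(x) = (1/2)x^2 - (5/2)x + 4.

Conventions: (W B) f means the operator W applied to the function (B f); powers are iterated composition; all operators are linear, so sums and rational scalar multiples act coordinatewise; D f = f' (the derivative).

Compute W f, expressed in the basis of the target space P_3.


the image equals g(x) = -2x + 5

D f = x - 5/2
(-2D) f = -2x + 5


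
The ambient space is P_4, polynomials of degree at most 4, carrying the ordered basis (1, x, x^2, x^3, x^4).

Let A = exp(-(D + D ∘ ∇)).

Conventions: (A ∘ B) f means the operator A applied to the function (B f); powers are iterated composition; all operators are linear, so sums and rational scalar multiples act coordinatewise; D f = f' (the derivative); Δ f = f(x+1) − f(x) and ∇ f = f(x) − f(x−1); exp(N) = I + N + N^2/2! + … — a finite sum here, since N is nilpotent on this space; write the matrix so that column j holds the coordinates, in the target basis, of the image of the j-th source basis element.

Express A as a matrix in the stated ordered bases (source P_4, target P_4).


image of 1: 1
image of x: x - 1
image of x^2: x^2 - 2x - 1
image of x^3: x^3 - 3x^2 - 3x + 8
image of x^4: x^4 - 4x^3 - 6x^2 + 32x - 15
each image's coordinates form column j of the matrix

the matrix is [[1, -1, -1, 8, -15]; [0, 1, -2, -3, 32]; [0, 0, 1, -3, -6]; [0, 0, 0, 1, -4]; [0, 0, 0, 0, 1]] (rows listed top to bottom)


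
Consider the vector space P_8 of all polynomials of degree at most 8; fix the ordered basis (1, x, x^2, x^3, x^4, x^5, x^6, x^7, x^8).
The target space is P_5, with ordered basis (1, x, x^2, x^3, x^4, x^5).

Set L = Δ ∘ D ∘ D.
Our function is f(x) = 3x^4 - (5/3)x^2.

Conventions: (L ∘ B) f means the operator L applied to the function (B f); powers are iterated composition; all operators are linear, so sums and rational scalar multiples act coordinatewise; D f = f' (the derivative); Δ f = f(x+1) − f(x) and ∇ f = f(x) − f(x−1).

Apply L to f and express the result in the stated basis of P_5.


D f = 12x^3 - (10/3)x
D D f = 36x^2 - 10/3
Δ D D f = 72x + 36

the result is g(x) = 72x + 36


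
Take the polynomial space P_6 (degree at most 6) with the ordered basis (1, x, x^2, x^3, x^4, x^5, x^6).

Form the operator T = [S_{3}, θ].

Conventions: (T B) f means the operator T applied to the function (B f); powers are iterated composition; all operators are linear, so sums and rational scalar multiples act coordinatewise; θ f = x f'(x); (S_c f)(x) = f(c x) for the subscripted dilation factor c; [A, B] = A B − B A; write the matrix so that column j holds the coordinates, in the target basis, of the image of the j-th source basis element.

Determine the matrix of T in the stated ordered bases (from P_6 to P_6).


the matrix is [[0, 0, 0, 0, 0, 0, 0]; [0, 0, 0, 0, 0, 0, 0]; [0, 0, 0, 0, 0, 0, 0]; [0, 0, 0, 0, 0, 0, 0]; [0, 0, 0, 0, 0, 0, 0]; [0, 0, 0, 0, 0, 0, 0]; [0, 0, 0, 0, 0, 0, 0]] (rows listed top to bottom)

image of 1: 0
image of x: 0
image of x^2: 0
image of x^3: 0
image of x^4: 0
image of x^5: 0
image of x^6: 0
each image's coordinates form column j of the matrix


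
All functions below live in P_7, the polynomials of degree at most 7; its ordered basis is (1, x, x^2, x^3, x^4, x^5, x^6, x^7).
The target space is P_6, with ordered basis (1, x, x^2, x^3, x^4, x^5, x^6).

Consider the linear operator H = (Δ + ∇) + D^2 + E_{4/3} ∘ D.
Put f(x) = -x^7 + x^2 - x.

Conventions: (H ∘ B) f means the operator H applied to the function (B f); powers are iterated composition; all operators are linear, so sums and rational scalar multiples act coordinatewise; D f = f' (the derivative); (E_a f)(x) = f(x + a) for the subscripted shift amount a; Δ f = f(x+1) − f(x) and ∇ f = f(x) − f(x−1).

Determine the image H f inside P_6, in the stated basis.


Δ f = -7x^6 - 21x^5 - 35x^4 - 35x^3 - 21x^2 - 5x - 1
∇ f = -7x^6 + 21x^5 - 35x^4 + 35x^3 - 21x^2 + 9x - 3
(Δ + ∇) f = -14x^6 - 70x^4 - 42x^2 + 4x - 4
D f = -7x^6 + 2x - 1
D D f = -42x^5 + 2
D f = -7x^6 + 2x - 1
E_{4/3} D f = -7x^6 - 56x^5 - (560/3)x^4 - (8960/27)x^3 - (8960/27)x^2 - (14174/81)x - 27457/729
((Δ + ∇) + D^2 + E_{4/3} ∘ D) f = -21x^6 - 98x^5 - (770/3)x^4 - (8960/27)x^3 - (10094/27)x^2 - (13850/81)x - 28915/729

the image equals g(x) = -21x^6 - 98x^5 - (770/3)x^4 - (8960/27)x^3 - (10094/27)x^2 - (13850/81)x - 28915/729


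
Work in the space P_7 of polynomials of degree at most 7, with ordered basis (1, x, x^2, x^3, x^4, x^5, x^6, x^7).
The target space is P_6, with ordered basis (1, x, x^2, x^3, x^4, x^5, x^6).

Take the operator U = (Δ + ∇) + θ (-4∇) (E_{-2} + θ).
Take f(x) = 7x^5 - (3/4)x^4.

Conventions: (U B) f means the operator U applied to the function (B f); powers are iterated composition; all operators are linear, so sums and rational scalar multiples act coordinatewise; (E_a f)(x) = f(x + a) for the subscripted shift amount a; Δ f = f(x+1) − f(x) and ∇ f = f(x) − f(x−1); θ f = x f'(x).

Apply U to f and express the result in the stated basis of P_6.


the image equals g(x) = -3290x^4 + 8574x^3 - 13624x^2 + 10070x + 14

Δ f = 35x^4 + 67x^3 + (131/2)x^2 + 32x + 25/4
∇ f = 35x^4 - 73x^3 + (149/2)x^2 - 38x + 31/4
(Δ + ∇) f = 70x^4 - 6x^3 + 140x^2 - 6x + 14
E_{-2} f = 7x^5 - (283/4)x^4 + 286x^3 - 578x^2 + 584x - 236
θ f = 35x^5 - 3x^4
(E_{-2} + θ) f = 42x^5 - (295/4)x^4 + 286x^3 - 578x^2 + 584x - 236
∇ (E_{-2} + θ) f = 210x^4 - 715x^3 + (3441/2)x^2 - 2519x + 6255/4
(-4∇) (E_{-2} + θ) f = -840x^4 + 2860x^3 - 6882x^2 + 10076x - 6255
θ (-4∇) (E_{-2} + θ) f = -3360x^4 + 8580x^3 - 13764x^2 + 10076x
((Δ + ∇) + θ (-4∇) (E_{-2} + θ)) f = -3290x^4 + 8574x^3 - 13624x^2 + 10070x + 14


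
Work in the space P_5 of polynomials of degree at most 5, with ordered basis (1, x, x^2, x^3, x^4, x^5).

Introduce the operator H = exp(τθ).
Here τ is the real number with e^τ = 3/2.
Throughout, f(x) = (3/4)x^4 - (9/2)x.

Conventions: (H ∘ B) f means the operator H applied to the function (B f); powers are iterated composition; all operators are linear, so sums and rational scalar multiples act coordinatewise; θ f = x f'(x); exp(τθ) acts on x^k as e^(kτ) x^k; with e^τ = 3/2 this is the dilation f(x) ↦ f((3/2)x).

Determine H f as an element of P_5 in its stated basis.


the result is g(x) = (243/64)x^4 - (27/4)x

exp(τθ) x^k = e^(kτ) x^k; with e^τ = 3/2 this sends x^k to (3/2)^k x^k
x ↦ 3/2 x
x^4 ↦ 81/16 x^4
applying this coordinatewise to f: exp(τθ) f = (243/64)x^4 - (27/4)x


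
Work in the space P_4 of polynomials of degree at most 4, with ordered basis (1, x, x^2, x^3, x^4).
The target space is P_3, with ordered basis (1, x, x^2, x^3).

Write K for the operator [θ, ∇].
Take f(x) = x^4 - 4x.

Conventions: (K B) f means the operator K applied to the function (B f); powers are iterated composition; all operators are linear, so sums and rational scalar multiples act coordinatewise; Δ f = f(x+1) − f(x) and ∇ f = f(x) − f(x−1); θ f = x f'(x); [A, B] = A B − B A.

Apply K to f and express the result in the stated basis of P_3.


the image equals g(x) = -4x^3 + 12x^2 - 12x + 8

∇ f = 4x^3 - 6x^2 + 4x - 5
θ ∇ f = 12x^3 - 12x^2 + 4x
θ f = 4x^4 - 4x
∇ θ f = 16x^3 - 24x^2 + 16x - 8
[θ, ∇] f = -4x^3 + 12x^2 - 12x + 8


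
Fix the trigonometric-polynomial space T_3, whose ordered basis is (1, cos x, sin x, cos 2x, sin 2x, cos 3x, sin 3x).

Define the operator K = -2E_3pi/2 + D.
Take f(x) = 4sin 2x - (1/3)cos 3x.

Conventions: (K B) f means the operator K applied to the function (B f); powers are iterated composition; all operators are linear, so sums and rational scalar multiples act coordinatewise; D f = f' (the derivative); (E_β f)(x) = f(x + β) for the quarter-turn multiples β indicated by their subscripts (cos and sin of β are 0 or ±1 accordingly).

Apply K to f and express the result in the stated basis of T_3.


E_3pi/2 f = -4sin 2x + (1/3)sin 3x
(-2E_3pi/2) f = 8sin 2x - (2/3)sin 3x
D f = 8cos 2x + sin 3x
(-2E_3pi/2 + D) f = 8cos 2x + 8sin 2x + (1/3)sin 3x

the result is g(x) = 8cos 2x + 8sin 2x + (1/3)sin 3x


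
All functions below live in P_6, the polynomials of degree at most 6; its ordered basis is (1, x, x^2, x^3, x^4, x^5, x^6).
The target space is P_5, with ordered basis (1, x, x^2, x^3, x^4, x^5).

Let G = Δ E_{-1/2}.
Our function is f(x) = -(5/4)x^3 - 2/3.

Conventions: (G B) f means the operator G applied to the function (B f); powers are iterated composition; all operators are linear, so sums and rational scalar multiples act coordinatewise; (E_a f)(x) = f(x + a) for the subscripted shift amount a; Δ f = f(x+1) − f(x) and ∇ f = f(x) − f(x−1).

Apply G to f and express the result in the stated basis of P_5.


g(x) = -(15/4)x^2 - 5/16

E_{-1/2} f = -(5/4)x^3 + (15/8)x^2 - (15/16)x - 49/96
Δ E_{-1/2} f = -(15/4)x^2 - 5/16


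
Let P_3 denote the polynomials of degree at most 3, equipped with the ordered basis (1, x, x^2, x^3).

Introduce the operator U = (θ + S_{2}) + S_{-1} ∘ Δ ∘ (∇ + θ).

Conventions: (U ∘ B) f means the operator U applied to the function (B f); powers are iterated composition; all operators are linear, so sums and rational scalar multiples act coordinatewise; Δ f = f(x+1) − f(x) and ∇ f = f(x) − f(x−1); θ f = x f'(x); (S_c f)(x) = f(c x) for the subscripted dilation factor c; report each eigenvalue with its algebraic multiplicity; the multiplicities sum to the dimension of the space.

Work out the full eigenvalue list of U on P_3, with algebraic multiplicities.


image of 1: 1
image of x: 3x + 1
image of x^2: 6x^2 - 4x + 4
image of x^3: 11x^3 + 9x^2 - 15x + 3
the matrix is upper triangular; its diagonal is (1, 3, 6, 11)
for a triangular matrix the eigenvalues are the diagonal entries, with algebraic multiplicity their repetition count

λ = 1 (multiplicity 1), λ = 3 (multiplicity 1), λ = 6 (multiplicity 1), λ = 11 (multiplicity 1)


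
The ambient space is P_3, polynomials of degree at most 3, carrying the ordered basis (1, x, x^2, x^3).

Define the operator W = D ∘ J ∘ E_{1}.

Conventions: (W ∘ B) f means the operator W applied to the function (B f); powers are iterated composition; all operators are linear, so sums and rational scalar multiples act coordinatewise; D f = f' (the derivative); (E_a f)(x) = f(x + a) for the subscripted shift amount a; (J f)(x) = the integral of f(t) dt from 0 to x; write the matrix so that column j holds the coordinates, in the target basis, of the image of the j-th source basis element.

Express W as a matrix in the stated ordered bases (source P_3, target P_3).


the matrix is [[1, 1, 1, 1]; [0, 1, 2, 3]; [0, 0, 1, 3]; [0, 0, 0, 1]] (rows listed top to bottom)

image of 1: 1
image of x: x + 1
image of x^2: x^2 + 2x + 1
image of x^3: x^3 + 3x^2 + 3x + 1
each image's coordinates form column j of the matrix


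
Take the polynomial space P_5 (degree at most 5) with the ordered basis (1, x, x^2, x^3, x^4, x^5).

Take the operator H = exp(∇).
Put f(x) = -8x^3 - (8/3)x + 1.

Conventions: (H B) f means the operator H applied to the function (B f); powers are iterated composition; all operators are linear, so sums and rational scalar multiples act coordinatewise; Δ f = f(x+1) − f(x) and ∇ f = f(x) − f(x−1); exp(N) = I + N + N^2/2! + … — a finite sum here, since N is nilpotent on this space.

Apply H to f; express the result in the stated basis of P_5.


order-1 term: -24x^2 + 24x - 32/3
order-2 term: -24x + 24
order-3 term: -8
the series for exp(∇) f terminates at order 3
exp(∇) f = -8x^3 - 24x^2 - (8/3)x + 19/3

the image equals g(x) = -8x^3 - 24x^2 - (8/3)x + 19/3


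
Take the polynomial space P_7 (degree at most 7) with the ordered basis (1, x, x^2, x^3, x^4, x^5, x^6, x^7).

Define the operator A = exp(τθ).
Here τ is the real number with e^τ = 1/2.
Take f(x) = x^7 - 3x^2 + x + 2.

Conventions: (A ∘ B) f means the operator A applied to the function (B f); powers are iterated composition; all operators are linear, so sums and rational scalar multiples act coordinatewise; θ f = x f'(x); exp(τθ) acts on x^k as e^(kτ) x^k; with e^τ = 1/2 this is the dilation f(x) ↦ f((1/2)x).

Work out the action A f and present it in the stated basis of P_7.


exp(τθ) x^k = e^(kτ) x^k; with e^τ = 1/2 this sends x^k to (1/2)^k x^k
x ↦ 1/2 x
x^2 ↦ 1/4 x^2
x^7 ↦ 1/128 x^7
applying this coordinatewise to f: exp(τθ) f = (1/128)x^7 - (3/4)x^2 + (1/2)x + 2

the image equals g(x) = (1/128)x^7 - (3/4)x^2 + (1/2)x + 2


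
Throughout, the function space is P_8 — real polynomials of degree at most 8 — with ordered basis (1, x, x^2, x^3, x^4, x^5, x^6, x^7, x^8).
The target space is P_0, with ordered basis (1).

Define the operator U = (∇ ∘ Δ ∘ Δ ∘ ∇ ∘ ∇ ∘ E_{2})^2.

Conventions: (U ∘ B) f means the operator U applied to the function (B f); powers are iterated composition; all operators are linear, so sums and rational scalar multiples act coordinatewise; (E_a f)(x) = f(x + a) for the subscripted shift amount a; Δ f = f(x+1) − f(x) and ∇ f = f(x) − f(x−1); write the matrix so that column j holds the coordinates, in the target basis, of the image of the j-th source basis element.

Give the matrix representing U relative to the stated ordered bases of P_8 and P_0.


image of 1: 0
image of x: 0
image of x^2: 0
image of x^3: 0
image of x^4: 0
image of x^5: 0
image of x^6: 0
image of x^7: 0
image of x^8: 0
each image's coordinates form column j of the matrix

the matrix is [[0, 0, 0, 0, 0, 0, 0, 0, 0]] (rows listed top to bottom)


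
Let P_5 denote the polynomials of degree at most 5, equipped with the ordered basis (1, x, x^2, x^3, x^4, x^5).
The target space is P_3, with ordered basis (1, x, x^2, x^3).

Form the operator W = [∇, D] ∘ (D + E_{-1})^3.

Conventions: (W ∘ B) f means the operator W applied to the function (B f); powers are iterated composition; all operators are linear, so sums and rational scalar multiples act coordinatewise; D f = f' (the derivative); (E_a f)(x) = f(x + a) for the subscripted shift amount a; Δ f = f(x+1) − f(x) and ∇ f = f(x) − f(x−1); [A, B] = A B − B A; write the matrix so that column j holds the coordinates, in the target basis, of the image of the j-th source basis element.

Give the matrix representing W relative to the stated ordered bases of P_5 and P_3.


image of 1: 0
image of x: 0
image of x^2: 0
image of x^3: 0
image of x^4: 0
image of x^5: 0
each image's coordinates form column j of the matrix

the matrix is [[0, 0, 0, 0, 0, 0]; [0, 0, 0, 0, 0, 0]; [0, 0, 0, 0, 0, 0]; [0, 0, 0, 0, 0, 0]] (rows listed top to bottom)


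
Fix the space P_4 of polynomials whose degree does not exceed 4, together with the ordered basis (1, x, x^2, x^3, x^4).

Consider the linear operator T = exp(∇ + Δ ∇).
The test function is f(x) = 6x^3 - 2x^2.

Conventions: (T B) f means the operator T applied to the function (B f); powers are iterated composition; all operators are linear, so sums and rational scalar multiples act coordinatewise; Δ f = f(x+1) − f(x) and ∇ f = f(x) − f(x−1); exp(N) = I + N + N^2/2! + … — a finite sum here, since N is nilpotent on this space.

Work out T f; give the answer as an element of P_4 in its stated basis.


the result is g(x) = 6x^3 + 16x^2 + 32x + 26

order-1 term: 18x^2 + 14x + 4
order-2 term: 18x + 16
order-3 term: 6
the series for exp(∇ + Δ ∇) f terminates at order 3
exp(∇ + Δ ∇) f = 6x^3 + 16x^2 + 32x + 26


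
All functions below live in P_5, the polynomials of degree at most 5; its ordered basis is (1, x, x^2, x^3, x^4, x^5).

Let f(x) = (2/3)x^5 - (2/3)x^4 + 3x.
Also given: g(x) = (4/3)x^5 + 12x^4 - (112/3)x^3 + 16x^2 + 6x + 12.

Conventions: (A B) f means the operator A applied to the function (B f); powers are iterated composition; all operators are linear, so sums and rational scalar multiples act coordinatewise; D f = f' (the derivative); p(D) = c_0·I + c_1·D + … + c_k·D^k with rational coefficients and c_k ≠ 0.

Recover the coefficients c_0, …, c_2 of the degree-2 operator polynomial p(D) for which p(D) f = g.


p(D) = 2·I + 4·D − 2·D^2, i.e. c_0 = 2, c_1 = 4, c_2 = -2

D^0 f = (2/3)x^5 - (2/3)x^4 + 3x
D^1 f = (10/3)x^4 - (8/3)x^3 + 3
D^2 f = (40/3)x^3 - 8x^2
matching coefficients of g against c_0 f + c_1 Df + … from the top degree down determines the c_i
solution: c_0 = 2, c_1 = 4, c_2 = -2


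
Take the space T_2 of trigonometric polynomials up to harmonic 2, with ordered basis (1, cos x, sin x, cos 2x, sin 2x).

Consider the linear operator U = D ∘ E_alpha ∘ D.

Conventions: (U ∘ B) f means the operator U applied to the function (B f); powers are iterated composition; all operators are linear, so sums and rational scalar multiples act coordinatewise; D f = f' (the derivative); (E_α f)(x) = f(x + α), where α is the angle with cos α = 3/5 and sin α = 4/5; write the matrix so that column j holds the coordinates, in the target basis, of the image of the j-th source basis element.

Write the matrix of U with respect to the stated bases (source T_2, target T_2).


the matrix is [[0, 0, 0, 0, 0]; [0, -3/5, -4/5, 0, 0]; [0, 4/5, -3/5, 0, 0]; [0, 0, 0, 28/25, -96/25]; [0, 0, 0, 96/25, 28/25]] (rows listed top to bottom)

image of 1: 0
image of cos x: -(3/5)cos x + (4/5)sin x
image of sin x: -(4/5)cos x - (3/5)sin x
image of cos 2x: (28/25)cos 2x + (96/25)sin 2x
image of sin 2x: -(96/25)cos 2x + (28/25)sin 2x
each image's coordinates form column j of the matrix
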